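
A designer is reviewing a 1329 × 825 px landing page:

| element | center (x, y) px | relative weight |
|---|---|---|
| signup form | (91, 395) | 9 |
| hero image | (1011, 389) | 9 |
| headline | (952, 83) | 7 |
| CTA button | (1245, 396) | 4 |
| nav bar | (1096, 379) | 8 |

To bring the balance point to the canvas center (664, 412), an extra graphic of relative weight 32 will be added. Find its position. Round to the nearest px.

New total weight: (9 + 9 + 7 + 4 + 8) + 32 = 69.
x: need Σw·x = 69·664 = 45816. Existing = 9·91 + 9·1011 + 7·952 + 4·1245 + 8·1096 = 30330. Remainder 15486 / 32 ≈ 483.94.
y: need Σw·y = 69·412 = 28428. Existing = 9·395 + 9·389 + 7·83 + 4·396 + 8·379 = 12253. Remainder 16175 / 32 ≈ 505.47.

(484, 505)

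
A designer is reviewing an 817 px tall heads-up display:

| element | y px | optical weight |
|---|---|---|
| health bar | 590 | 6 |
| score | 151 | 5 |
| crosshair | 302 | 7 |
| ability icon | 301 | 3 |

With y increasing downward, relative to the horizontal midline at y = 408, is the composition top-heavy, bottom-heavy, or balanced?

top-heavy

Σw = 6 + 5 + 7 + 3 = 21.
y-moment: 6·590 + 5·151 + 7·302 + 3·301 = 7312; centroid 7312/21 ≈ 348.19.
Since 348.2 is above (smaller y than) 408, the composition reads top-heavy.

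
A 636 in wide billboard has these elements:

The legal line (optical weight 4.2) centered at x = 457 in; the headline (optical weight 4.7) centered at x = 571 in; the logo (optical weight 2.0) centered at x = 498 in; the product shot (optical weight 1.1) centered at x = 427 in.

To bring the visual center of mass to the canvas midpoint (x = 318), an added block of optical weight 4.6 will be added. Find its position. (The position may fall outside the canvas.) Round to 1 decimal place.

With the added block, Σw becomes 4.2 + 4.7 + 2.0 + 1.1 + 4.6 = 16.6.
x: need Σw·x = 16.6·318 = 5278.8. Existing = 4.2·457 + 4.7·571 + 2.0·498 + 1.1·427 = 6068.8. Remainder -790.0 / 4.6 ≈ -171.74.

x ≈ -171.7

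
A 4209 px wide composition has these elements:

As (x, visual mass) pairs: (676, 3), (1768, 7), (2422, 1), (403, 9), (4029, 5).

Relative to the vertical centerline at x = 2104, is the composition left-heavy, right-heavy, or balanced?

Weights sum to 3 + 7 + 1 + 9 + 5 = 25.
x-moment: 3·676 + 7·1768 + 1·2422 + 9·403 + 5·4029 = 40598; centroid 40598/25 ≈ 1623.92.
1623.9 lies left of the midline 2104, so the layout is left-heavy.

left-heavy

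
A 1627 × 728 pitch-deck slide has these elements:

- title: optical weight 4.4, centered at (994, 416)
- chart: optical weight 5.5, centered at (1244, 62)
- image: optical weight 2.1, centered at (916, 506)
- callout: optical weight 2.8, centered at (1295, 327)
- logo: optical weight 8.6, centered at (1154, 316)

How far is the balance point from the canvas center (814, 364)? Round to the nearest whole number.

Total weight = 4.4 + 5.5 + 2.1 + 2.8 + 8.6 = 23.4.
Σw·x = 4.4·994 + 5.5·1244 + 2.1·916 + 2.8·1295 + 8.6·1154 = 26689.6, so x̄ = 26689.6/23.4 ≈ 1140.58.
Σw·y = 4.4·416 + 5.5·62 + 2.1·506 + 2.8·327 + 8.6·316 = 6867.2, so ȳ = 6867.2/23.4 ≈ 293.47.
From (814, 364): dx = 326.58, dy = -70.53, so the distance is √(dx²+dy²) ≈ 334.11.

≈ 334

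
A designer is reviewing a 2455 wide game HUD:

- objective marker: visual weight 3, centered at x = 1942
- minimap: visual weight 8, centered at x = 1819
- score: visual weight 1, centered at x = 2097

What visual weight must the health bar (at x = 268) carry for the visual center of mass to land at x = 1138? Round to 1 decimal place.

w ≈ 10.1

Fixed elements: Σw = 3 + 8 + 1 = 12, Σw·x = 3·1942 + 8·1819 + 1·2097 = 22475.
For the centroid to hit 1138: (22475 + w·268) / (12 + w) = 1138.
Solving: w = (1138·12 − 22475) / (268 − 1138) = -8819 / -870 ≈ 10.14.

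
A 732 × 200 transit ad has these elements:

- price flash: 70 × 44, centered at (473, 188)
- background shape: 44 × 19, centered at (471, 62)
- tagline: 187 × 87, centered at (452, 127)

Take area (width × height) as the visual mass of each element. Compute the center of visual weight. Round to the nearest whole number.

Areas: price flash 70·44 = 3080, background shape 44·19 = 836, tagline 187·87 = 16269. Total weight = 20185.
x-moment: 3080·473 + 836·471 + 16269·452 = 9204184; centroid 9204184/20185 ≈ 455.99.
y-moment: 3080·188 + 836·62 + 16269·127 = 2697035; centroid 2697035/20185 ≈ 133.62.

(456, 134)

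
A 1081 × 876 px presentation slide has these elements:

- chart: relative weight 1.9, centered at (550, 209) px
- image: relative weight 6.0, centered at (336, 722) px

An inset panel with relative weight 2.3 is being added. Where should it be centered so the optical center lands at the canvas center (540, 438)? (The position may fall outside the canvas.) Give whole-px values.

(1064, -114)

After adding the inset panel, total weight = 1.9 + 6.0 + 2.3 = 10.2.
Along x: (3061.0 + 2.3·x) / 10.2 = 540 (existing moment 1.9·550 + 6.0·336 = 3061.0) ⇒ x = (5508.0 − 3061.0) / 2.3 ≈ 1063.91.
Along y: (4729.1 + 2.3·y) / 10.2 = 438 (existing moment 1.9·209 + 6.0·722 = 4729.1) ⇒ y = (4467.6 − 4729.1) / 2.3 ≈ -113.70.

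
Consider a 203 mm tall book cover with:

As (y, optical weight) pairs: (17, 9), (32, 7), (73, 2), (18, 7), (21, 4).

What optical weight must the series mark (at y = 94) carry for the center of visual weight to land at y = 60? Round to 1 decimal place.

w ≈ 29.6

Known weights sum to 9 + 7 + 2 + 7 + 4 = 29; their moment is 9·17 + 7·32 + 2·73 + 7·18 + 4·21 = 733.
Balance at y = 60 requires (733 + w·94) / (29 + w) = 60.
Solving: w = (60·29 − 733) / (94 − 60) = 1007 / 34 ≈ 29.62.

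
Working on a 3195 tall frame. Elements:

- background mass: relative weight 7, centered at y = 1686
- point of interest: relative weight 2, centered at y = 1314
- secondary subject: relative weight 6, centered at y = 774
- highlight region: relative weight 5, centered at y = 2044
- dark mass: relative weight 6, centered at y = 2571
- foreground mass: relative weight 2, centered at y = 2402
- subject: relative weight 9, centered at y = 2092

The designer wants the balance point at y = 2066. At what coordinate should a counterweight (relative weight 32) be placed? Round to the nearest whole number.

y ≈ 2319

With the counterweight, Σw becomes 7 + 2 + 6 + 5 + 6 + 2 + 9 + 32 = 69.
Along y: (68352 + 32·y) / 69 = 2066 (existing moment 7·1686 + 2·1314 + 6·774 + 5·2044 + 6·2571 + 2·2402 + 9·2092 = 68352) ⇒ y = (142554 − 68352) / 32 ≈ 2318.81.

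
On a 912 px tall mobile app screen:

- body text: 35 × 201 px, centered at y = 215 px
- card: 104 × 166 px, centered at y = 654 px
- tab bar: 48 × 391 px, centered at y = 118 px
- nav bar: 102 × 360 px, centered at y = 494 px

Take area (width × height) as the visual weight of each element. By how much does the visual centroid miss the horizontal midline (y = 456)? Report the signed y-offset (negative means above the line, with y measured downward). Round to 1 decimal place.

≈ -40.4 px

Taking area as weight: body text 35·201 = 7035, card 104·166 = 17264, tab bar 48·391 = 18768, nav bar 102·360 = 36720. Sum 79787.
y-moment: 7035·215 + 17264·654 + 18768·118 + 36720·494 = 33157485; centroid 33157485/79787 ≈ 415.58.
Against y = 456, that's 415.58 − 456 = -40.42.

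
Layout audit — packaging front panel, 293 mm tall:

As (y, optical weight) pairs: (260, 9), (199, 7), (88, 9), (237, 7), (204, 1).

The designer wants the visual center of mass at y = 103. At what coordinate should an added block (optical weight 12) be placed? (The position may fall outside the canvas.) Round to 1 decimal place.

With the added block, Σw becomes 9 + 7 + 9 + 7 + 1 + 12 = 45.
Along y: (6388 + 12·y) / 45 = 103 (existing moment 9·260 + 7·199 + 9·88 + 7·237 + 1·204 = 6388) ⇒ y = (4635 − 6388) / 12 ≈ -146.08.

y ≈ -146.1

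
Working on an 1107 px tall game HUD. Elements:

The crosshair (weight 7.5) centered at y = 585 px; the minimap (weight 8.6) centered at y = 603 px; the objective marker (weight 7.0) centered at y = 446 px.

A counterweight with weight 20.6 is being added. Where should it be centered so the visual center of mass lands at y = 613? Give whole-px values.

With the counterweight, Σw becomes 7.5 + 8.6 + 7.0 + 20.6 = 43.7.
y: need Σw·y = 43.7·613 = 26788.1. Existing = 7.5·585 + 8.6·603 + 7.0·446 = 12695.3. Remainder 14092.8 / 20.6 ≈ 684.12.

y ≈ 684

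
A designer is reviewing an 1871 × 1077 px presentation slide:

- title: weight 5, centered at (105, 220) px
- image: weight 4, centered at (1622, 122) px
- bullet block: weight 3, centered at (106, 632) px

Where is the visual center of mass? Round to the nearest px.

(611, 290)

Total weight = 5 + 4 + 3 = 12.
x-moment: 5·105 + 4·1622 + 3·106 = 7331; centroid 7331/12 ≈ 610.92.
y-moment: 5·220 + 4·122 + 3·632 = 3484; centroid 3484/12 ≈ 290.33.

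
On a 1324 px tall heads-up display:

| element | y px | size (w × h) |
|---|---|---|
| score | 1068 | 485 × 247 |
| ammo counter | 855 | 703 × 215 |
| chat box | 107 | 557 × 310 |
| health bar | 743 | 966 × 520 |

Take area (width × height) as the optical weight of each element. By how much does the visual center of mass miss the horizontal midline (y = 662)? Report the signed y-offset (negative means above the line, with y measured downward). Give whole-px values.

Areas → weights: score 485·247 = 119795, ammo counter 703·215 = 151145, chat box 557·310 = 172670, health bar 966·520 = 502320; Σw = 945930.
Σw·y = 119795·1068 + 151145·855 + 172670·107 + 502320·743 = 648869485, so ȳ = 648869485/945930 ≈ 685.96.
Offset from y = 662: 685.96 − 662 ≈ 23.96.

≈ 24 px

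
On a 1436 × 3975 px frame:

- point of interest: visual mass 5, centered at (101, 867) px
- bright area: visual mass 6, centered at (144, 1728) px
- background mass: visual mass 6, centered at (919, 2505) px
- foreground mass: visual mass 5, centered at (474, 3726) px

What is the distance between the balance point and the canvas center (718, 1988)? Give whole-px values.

Total weight = 5 + 6 + 6 + 5 = 22.
Σw·x = 5·101 + 6·144 + 6·919 + 5·474 = 9253, so x̄ = 9253/22 ≈ 420.59.
Σw·y = 5·867 + 6·1728 + 6·2505 + 5·3726 = 48363, so ȳ = 48363/22 ≈ 2198.32.
From (718, 1988): dx = -297.41, dy = 210.32, so the distance is √(dx²+dy²) ≈ 364.26.

≈ 364 px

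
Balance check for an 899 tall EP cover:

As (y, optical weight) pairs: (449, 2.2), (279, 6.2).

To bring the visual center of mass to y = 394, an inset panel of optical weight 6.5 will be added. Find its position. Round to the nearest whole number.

With the inset panel, Σw becomes 2.2 + 6.2 + 6.5 = 14.9.
Along y: (2717.6 + 6.5·y) / 14.9 = 394 (existing moment 2.2·449 + 6.2·279 = 2717.6) ⇒ y = (5870.6 − 2717.6) / 6.5 ≈ 485.08.

y ≈ 485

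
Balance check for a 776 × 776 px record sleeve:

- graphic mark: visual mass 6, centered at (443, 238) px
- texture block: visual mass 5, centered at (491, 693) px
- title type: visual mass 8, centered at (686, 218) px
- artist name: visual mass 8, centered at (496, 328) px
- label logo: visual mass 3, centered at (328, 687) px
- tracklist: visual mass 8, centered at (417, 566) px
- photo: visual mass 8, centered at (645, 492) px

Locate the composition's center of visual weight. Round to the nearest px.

(523, 430)

Weights sum to 6 + 5 + 8 + 8 + 3 + 8 + 8 = 46.
x: (6·443 + 5·491 + 8·686 + 8·496 + 3·328 + 8·417 + 8·645) / 46 = 24049 / 46 ≈ 522.80
y: (6·238 + 5·693 + 8·218 + 8·328 + 3·687 + 8·566 + 8·492) / 46 = 19786 / 46 ≈ 430.13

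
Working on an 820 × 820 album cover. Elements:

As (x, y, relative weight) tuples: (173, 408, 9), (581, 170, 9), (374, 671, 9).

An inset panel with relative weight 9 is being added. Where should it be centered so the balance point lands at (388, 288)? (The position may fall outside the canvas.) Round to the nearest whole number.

After adding the inset panel, total weight = 9 + 9 + 9 + 9 = 36.
x: need Σw·x = 36·388 = 13968. Existing = 9·173 + 9·581 + 9·374 = 10152. Remainder 3816 / 9 ≈ 424.00.
y: need Σw·y = 36·288 = 10368. Existing = 9·408 + 9·170 + 9·671 = 11241. Remainder -873 / 9 ≈ -97.00.

(424, -97)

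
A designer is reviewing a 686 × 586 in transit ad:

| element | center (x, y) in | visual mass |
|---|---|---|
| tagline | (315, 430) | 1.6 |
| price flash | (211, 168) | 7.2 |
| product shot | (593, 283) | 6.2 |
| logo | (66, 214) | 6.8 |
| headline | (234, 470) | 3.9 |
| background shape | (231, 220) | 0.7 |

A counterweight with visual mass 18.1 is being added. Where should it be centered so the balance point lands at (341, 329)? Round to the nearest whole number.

(439, 417)

After adding the counterweight, total weight = 1.6 + 7.2 + 6.2 + 6.8 + 3.9 + 0.7 + 18.1 = 44.5.
x: target moment 44.5×341 = 15174.5; current 1.6·315 + 7.2·211 + 6.2·593 + 6.8·66 + 3.9·234 + 0.7·231 = 7222.9; the counterweight supplies 7951.6, so x = 7951.6/18.1 ≈ 439.31.
y: target moment 44.5×329 = 14640.5; current 1.6·430 + 7.2·168 + 6.2·283 + 6.8·214 + 3.9·470 + 0.7·220 = 7094.4; the counterweight supplies 7546.1, so y = 7546.1/18.1 ≈ 416.91.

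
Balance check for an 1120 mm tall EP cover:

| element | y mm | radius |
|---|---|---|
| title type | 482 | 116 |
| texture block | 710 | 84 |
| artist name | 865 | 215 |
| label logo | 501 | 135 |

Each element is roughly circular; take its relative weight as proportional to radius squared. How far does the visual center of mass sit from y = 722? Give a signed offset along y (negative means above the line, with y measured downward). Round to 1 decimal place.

r² weights: title type 116² = 13456, texture block 84² = 7056, artist name 215² = 46225, label logo 135² = 18225. Total = 84962.
Σw·y = 13456·482 + 7056·710 + 46225·865 + 18225·501 = 60610902, so ȳ = 60610902/84962 ≈ 713.39.
Difference: 713.39 − 722 ≈ -8.61.

≈ -8.6 mm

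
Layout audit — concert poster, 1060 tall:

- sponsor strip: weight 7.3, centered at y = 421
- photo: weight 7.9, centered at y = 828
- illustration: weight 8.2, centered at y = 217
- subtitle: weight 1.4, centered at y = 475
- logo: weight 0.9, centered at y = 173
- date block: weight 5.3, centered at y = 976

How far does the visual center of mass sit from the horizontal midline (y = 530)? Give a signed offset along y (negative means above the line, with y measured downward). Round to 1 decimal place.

Total weight = 7.3 + 7.9 + 8.2 + 1.4 + 0.9 + 5.3 = 31.0.
Σw·y = 7.3·421 + 7.9·828 + 8.2·217 + 1.4·475 + 0.9·173 + 5.3·976 = 17387.4, so ȳ = 17387.4/31.0 ≈ 560.88.
Difference: 560.88 − 530 ≈ 30.88.

≈ 30.9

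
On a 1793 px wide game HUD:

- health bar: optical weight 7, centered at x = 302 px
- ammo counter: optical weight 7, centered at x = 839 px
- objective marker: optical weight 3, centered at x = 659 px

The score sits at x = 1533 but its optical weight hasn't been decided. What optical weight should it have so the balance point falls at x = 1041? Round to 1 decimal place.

Existing Σw = 17 (7 + 7 + 3); existing moment 7·302 + 7·839 + 3·659 = 9964.
Set Σw·x/Σw = 1041: (9964 + 1533w) = 1041·(17 + w).
So w = (1041·17 − 9964)/(1533 − 1041) = 7733/492 ≈ 15.72.

w ≈ 15.7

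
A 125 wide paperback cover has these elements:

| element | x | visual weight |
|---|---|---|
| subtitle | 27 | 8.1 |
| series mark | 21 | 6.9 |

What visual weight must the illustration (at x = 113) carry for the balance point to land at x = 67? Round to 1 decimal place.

w ≈ 13.9

Fixed elements: Σw = 8.1 + 6.9 = 15.0, Σw·x = 8.1·27 + 6.9·21 = 363.6.
Set Σw·x/Σw = 67: (363.6 + 113w) = 67·(15.0 + w).
Solving: w = (67·15.0 − 363.6) / (113 − 67) = 641.4 / 46 ≈ 13.94.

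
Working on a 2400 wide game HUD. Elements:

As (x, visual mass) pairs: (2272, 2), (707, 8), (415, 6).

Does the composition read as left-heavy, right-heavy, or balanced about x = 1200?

left-heavy

Σw = 2 + 8 + 6 = 16.
x-moment: 2·2272 + 8·707 + 6·415 = 12690; centroid 12690/16 ≈ 793.12.
793.1 vs midline 1200 → left-heavy.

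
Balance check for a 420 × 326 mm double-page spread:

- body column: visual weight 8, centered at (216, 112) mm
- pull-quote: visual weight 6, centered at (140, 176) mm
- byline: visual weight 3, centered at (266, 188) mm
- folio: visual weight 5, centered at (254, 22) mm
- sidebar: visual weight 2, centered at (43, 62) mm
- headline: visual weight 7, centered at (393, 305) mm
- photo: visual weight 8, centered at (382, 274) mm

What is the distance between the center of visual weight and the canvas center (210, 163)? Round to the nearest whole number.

Σw = 8 + 6 + 3 + 5 + 2 + 7 + 8 = 39.
x: (8·216 + 6·140 + 3·266 + 5·254 + 2·43 + 7·393 + 8·382) / 39 = 10529 / 39 ≈ 269.97
y: (8·112 + 6·176 + 3·188 + 5·22 + 2·62 + 7·305 + 8·274) / 39 = 7077 / 39 ≈ 181.46
Offset from (210, 163): Δx ≈ 59.97, Δy ≈ 18.46; distance = √(Δx² + Δy²) ≈ 62.75.

≈ 63 mm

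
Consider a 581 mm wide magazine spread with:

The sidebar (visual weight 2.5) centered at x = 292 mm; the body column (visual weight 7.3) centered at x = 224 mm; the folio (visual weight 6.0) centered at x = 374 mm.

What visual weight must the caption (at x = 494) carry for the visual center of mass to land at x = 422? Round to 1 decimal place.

Known weights sum to 2.5 + 7.3 + 6.0 = 15.8; their moment is 2.5·292 + 7.3·224 + 6.0·374 = 4609.2.
Set Σw·x/Σw = 422: (4609.2 + 494w) = 422·(15.8 + w).
So w = (422·15.8 − 4609.2)/(494 − 422) = 2058.4/72 ≈ 28.59.

w ≈ 28.6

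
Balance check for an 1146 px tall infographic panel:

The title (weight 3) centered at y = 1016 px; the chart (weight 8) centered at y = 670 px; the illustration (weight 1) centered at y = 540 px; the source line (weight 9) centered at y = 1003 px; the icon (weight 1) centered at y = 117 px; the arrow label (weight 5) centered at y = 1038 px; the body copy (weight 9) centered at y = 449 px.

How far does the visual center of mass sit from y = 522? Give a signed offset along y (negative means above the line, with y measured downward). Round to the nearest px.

Total weight = 3 + 8 + 1 + 9 + 1 + 5 + 9 = 36.
Σw·y = 27323; ȳ = 27323/36 ≈ 758.97.
Offset from y = 522: 758.97 − 522 ≈ 236.97.

≈ 237 px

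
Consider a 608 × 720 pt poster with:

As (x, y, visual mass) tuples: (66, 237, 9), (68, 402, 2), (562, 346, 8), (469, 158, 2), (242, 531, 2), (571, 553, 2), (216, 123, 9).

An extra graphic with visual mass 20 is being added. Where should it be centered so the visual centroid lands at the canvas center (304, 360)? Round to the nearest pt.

After adding the extra graphic, total weight = 9 + 2 + 8 + 2 + 2 + 2 + 9 + 20 = 54.
x: target moment 54×304 = 16416; current 9·66 + 2·68 + 8·562 + 2·469 + 2·242 + 2·571 + 9·216 = 9734; the extra graphic supplies 6682, so x = 6682/20 ≈ 334.10.
y: target moment 54×360 = 19440; current 9·237 + 2·402 + 8·346 + 2·158 + 2·531 + 2·553 + 9·123 = 9296; the extra graphic supplies 10144, so y = 10144/20 ≈ 507.20.

(334, 507)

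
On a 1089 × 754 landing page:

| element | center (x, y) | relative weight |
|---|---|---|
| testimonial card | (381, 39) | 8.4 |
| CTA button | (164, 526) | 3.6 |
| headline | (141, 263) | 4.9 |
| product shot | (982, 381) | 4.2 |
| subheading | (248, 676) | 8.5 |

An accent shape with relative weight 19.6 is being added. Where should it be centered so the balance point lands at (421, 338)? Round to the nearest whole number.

With the accent shape, Σw becomes 8.4 + 3.6 + 4.9 + 4.2 + 8.5 + 19.6 = 49.2.
x: target moment 49.2×421 = 20713.2; current 8.4·381 + 3.6·164 + 4.9·141 + 4.2·982 + 8.5·248 = 10714.1; the accent shape supplies 9999.1, so x = 9999.1/19.6 ≈ 510.16.
y: target moment 49.2×338 = 16629.6; current 8.4·39 + 3.6·526 + 4.9·263 + 4.2·381 + 8.5·676 = 10856.1; the accent shape supplies 5773.5, so y = 5773.5/19.6 ≈ 294.57.

(510, 295)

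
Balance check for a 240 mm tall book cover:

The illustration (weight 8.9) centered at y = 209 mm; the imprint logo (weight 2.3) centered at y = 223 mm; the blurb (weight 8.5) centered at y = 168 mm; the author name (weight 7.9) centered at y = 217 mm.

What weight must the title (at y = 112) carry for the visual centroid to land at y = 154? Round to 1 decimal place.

w ≈ 30.1

Existing Σw = 27.6 (8.9 + 2.3 + 8.5 + 7.9); existing moment 8.9·209 + 2.3·223 + 8.5·168 + 7.9·217 = 5515.3.
Balance at y = 154 requires (5515.3 + w·112) / (27.6 + w) = 154.
Rearranging, w·(112 − 154) = 154·27.6 − 5515.3 = -1264.9, so w ≈ -1264.9/-42 = 30.12.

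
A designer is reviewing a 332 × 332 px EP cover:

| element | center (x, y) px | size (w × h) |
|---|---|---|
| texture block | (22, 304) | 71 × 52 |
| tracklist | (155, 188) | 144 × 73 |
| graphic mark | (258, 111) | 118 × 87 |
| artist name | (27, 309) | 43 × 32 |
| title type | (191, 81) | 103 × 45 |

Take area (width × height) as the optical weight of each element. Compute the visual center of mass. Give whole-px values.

(173, 165)

Taking area as weight: texture block 71·52 = 3692, tracklist 144·73 = 10512, graphic mark 118·87 = 10266, artist name 43·32 = 1376, title type 103·45 = 4635. Sum 30481.
x: (3692·22 + 10512·155 + 10266·258 + 1376·27 + 4635·191) / 30481 = 5281649 / 30481 ≈ 173.28
y: (3692·304 + 10512·188 + 10266·111 + 1376·309 + 4635·81) / 30481 = 5038769 / 30481 ≈ 165.31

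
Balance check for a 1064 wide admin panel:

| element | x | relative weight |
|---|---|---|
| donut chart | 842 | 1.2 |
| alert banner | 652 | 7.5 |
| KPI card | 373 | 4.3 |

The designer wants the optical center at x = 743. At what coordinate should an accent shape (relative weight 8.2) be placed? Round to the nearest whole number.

New total weight: (1.2 + 7.5 + 4.3) + 8.2 = 21.2.
x: target moment 21.2×743 = 15751.6; current 1.2·842 + 7.5·652 + 4.3·373 = 7504.3; the accent shape supplies 8247.3, so x = 8247.3/8.2 ≈ 1005.77.

x ≈ 1006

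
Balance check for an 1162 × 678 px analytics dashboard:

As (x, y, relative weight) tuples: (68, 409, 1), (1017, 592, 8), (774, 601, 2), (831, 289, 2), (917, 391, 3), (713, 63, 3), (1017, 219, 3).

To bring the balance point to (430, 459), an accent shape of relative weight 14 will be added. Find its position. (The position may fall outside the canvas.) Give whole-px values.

New total weight: (1 + 8 + 2 + 2 + 3 + 3 + 3) + 14 = 36.
x: need Σw·x = 36·430 = 15480. Existing = 1·68 + 8·1017 + 2·774 + 2·831 + 3·917 + 3·713 + 3·1017 = 19355. Remainder -3875 / 14 ≈ -276.79.
y: need Σw·y = 36·459 = 16524. Existing = 1·409 + 8·592 + 2·601 + 2·289 + 3·391 + 3·63 + 3·219 = 8944. Remainder 7580 / 14 ≈ 541.43.

(-277, 541)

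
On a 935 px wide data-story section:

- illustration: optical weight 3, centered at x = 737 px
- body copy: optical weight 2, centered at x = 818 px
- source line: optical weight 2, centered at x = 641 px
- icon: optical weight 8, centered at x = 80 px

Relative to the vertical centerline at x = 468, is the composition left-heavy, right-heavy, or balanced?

left-heavy

Weights sum to 3 + 2 + 2 + 8 = 15.
Σw·x = 3·737 + 2·818 + 2·641 + 8·80 = 5769, so x̄ = 5769/15 ≈ 384.60.
Since 384.6 is left of 468, the composition reads left-heavy.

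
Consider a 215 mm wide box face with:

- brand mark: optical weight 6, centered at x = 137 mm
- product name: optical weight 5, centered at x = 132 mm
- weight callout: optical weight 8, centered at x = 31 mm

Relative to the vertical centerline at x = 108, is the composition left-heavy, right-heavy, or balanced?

left-heavy

Total weight = 6 + 5 + 8 = 19.
x: (6·137 + 5·132 + 8·31) / 19 = 1730 / 19 ≈ 91.05
Since 91.1 is left of 108, the composition reads left-heavy.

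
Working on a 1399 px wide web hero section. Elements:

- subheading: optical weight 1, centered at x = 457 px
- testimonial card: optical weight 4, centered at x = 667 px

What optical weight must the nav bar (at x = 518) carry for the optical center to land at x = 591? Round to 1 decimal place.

w ≈ 2.3

Fixed elements: Σw = 1 + 4 = 5, Σw·x = 1·457 + 4·667 = 3125.
Set Σw·x/Σw = 591: (3125 + 518w) = 591·(5 + w).
Rearranging, w·(518 − 591) = 591·5 − 3125 = -170, so w ≈ -170/-73 = 2.33.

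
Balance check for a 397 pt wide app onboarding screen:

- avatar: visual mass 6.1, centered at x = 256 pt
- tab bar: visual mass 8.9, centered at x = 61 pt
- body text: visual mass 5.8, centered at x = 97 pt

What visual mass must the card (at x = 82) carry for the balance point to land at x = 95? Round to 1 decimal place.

w ≈ 53.2

Existing Σw = 20.8 (6.1 + 8.9 + 5.8); existing moment 6.1·256 + 8.9·61 + 5.8·97 = 2667.1.
Set Σw·x/Σw = 95: (2667.1 + 82w) = 95·(20.8 + w).
Rearranging, w·(82 − 95) = 95·20.8 − 2667.1 = -691.1, so w ≈ -691.1/-13 = 53.16.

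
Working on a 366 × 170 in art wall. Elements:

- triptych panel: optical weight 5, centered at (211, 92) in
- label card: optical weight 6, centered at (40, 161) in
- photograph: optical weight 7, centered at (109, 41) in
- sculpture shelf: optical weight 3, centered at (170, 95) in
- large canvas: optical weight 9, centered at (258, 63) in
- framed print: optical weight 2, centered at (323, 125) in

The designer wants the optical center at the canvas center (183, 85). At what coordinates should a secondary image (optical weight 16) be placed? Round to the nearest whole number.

(203, 79)

With the secondary image, Σw becomes 5 + 6 + 7 + 3 + 9 + 2 + 16 = 48.
Along x: (5536 + 16·x) / 48 = 183 (existing moment 5·211 + 6·40 + 7·109 + 3·170 + 9·258 + 2·323 = 5536) ⇒ x = (8784 − 5536) / 16 ≈ 203.00.
Along y: (2815 + 16·y) / 48 = 85 (existing moment 5·92 + 6·161 + 7·41 + 3·95 + 9·63 + 2·125 = 2815) ⇒ y = (4080 − 2815) / 16 ≈ 79.06.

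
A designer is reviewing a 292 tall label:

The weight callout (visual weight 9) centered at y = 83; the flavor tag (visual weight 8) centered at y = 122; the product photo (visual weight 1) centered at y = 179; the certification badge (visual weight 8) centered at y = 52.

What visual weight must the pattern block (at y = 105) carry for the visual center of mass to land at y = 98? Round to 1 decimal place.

w ≈ 32.9

Existing Σw = 26 (9 + 8 + 1 + 8); existing moment 9·83 + 8·122 + 1·179 + 8·52 = 2318.
Balance at y = 98 requires (2318 + w·105) / (26 + w) = 98.
Solving: w = (98·26 − 2318) / (105 − 98) = 230 / 7 ≈ 32.86.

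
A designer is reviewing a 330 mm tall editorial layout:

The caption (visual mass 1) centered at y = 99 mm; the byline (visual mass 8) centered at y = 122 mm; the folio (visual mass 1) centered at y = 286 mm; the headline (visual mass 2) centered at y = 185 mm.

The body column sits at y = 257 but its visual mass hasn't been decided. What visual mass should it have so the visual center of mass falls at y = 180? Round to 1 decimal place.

w ≈ 5.6

Existing Σw = 12 (1 + 8 + 1 + 2); existing moment 1·99 + 8·122 + 1·286 + 2·185 = 1731.
For the centroid to hit 180: (1731 + w·257) / (12 + w) = 180.
Rearranging, w·(257 − 180) = 180·12 − 1731 = 429, so w ≈ 429/77 = 5.57.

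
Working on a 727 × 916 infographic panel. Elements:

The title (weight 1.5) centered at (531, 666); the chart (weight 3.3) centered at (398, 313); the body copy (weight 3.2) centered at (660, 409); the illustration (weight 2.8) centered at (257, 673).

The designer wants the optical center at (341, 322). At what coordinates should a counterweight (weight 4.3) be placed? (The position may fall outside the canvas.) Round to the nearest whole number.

After adding the counterweight, total weight = 1.5 + 3.3 + 3.2 + 2.8 + 4.3 = 15.1.
x: need Σw·x = 15.1·341 = 5149.1. Existing = 1.5·531 + 3.3·398 + 3.2·660 + 2.8·257 = 4941.5. Remainder 207.6 / 4.3 ≈ 48.28.
y: need Σw·y = 15.1·322 = 4862.2. Existing = 1.5·666 + 3.3·313 + 3.2·409 + 2.8·673 = 5225.1. Remainder -362.9 / 4.3 ≈ -84.40.

(48, -84)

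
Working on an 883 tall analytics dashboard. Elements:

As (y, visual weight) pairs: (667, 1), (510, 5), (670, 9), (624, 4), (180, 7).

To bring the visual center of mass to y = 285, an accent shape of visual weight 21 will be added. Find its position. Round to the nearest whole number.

y ≈ 19

After adding the accent shape, total weight = 1 + 5 + 9 + 4 + 7 + 21 = 47.
y: need Σw·y = 47·285 = 13395. Existing = 1·667 + 5·510 + 9·670 + 4·624 + 7·180 = 13003. Remainder 392 / 21 ≈ 18.67.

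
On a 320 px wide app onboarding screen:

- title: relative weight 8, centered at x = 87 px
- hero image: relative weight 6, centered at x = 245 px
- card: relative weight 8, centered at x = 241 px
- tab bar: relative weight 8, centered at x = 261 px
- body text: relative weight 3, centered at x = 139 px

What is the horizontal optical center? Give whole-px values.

x ≈ 200

Σw = 8 + 6 + 8 + 8 + 3 = 33.
x-moment: 8·87 + 6·245 + 8·241 + 8·261 + 3·139 = 6599; centroid 6599/33 ≈ 199.97.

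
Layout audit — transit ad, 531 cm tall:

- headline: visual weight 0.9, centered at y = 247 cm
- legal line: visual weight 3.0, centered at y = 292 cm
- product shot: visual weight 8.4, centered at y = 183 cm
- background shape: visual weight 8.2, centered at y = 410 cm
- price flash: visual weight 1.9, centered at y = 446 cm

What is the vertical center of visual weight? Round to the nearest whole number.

y ≈ 306

Σw = 0.9 + 3.0 + 8.4 + 8.2 + 1.9 = 22.4.
y-moment: 0.9·247 + 3.0·292 + 8.4·183 + 8.2·410 + 1.9·446 = 6844.9; centroid 6844.9/22.4 ≈ 305.58.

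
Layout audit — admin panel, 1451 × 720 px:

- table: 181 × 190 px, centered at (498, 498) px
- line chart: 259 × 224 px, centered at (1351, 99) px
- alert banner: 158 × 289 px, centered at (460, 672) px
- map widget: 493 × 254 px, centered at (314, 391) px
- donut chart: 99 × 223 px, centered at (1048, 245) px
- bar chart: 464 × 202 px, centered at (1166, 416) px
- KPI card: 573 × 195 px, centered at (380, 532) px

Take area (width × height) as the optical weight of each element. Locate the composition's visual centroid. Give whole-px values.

Areas → weights: table 181·190 = 34390, line chart 259·224 = 58016, alert banner 158·289 = 45662, map widget 493·254 = 125222, donut chart 99·223 = 22077, bar chart 464·202 = 93728, KPI card 573·195 = 111735; Σw = 490830.
Σw·x = 330712908; x̄ = 330712908/490830 ≈ 673.78.
Σw·y = 206359203; ȳ = 206359203/490830 ≈ 420.43.

(674, 420)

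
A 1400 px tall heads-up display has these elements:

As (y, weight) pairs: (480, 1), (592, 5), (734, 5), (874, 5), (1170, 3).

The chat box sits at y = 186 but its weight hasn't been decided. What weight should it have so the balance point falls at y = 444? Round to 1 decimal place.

w ≈ 25.4

Known weights sum to 1 + 5 + 5 + 5 + 3 = 19; their moment is 1·480 + 5·592 + 5·734 + 5·874 + 3·1170 = 14990.
For the centroid to hit 444: (14990 + w·186) / (19 + w) = 444.
Solving: w = (444·19 − 14990) / (186 − 444) = -6554 / -258 ≈ 25.40.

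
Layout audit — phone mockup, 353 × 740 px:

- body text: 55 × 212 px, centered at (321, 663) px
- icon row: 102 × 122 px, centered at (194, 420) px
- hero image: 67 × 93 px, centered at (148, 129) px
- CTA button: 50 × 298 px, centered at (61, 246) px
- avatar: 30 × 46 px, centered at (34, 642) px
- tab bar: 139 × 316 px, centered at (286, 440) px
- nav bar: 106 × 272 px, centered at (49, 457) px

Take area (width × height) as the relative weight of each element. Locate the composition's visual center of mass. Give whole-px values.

(184, 426)

Taking area as weight: body text 55·212 = 11660, icon row 102·122 = 12444, hero image 67·93 = 6231, CTA button 50·298 = 14900, avatar 30·46 = 1380, tab bar 139·316 = 43924, nav bar 106·272 = 28832. Sum 119371.
x: (11660·321 + 12444·194 + 6231·148 + 14900·61 + 1380·34 + 43924·286 + 28832·49) / 119371 = 22010036 / 119371 ≈ 184.38
y: (11660·663 + 12444·420 + 6231·129 + 14900·246 + 1380·642 + 43924·440 + 28832·457) / 119371 = 50815003 / 119371 ≈ 425.69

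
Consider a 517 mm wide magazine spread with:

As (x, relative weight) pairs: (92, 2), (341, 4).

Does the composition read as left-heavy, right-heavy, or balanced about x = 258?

Weights sum to 2 + 4 = 6.
x: (2·92 + 4·341) / 6 = 1548 / 6 ≈ 258.00
258.00 = 258 exactly: balanced.

balanced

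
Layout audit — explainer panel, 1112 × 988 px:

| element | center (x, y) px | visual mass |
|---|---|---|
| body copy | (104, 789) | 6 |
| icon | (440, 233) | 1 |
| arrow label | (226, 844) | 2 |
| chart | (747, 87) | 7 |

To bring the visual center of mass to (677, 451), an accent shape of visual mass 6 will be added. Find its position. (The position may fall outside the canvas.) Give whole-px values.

(1358, 443)

New total weight: (6 + 1 + 2 + 7) + 6 = 22.
Along x: (6745 + 6·x) / 22 = 677 (existing moment 6·104 + 1·440 + 2·226 + 7·747 = 6745) ⇒ x = (14894 − 6745) / 6 ≈ 1358.17.
Along y: (7264 + 6·y) / 22 = 451 (existing moment 6·789 + 1·233 + 2·844 + 7·87 = 7264) ⇒ y = (9922 − 7264) / 6 ≈ 443.00.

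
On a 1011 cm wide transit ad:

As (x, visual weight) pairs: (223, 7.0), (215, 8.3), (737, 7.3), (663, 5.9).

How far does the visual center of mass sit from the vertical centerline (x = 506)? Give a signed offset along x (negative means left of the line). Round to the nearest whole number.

Weights sum to 7.0 + 8.3 + 7.3 + 5.9 = 28.5.
x-moment: 7.0·223 + 8.3·215 + 7.3·737 + 5.9·663 = 12637.3; centroid 12637.3/28.5 ≈ 443.41.
Difference: 443.41 − 506 ≈ -62.59.

≈ -63 cm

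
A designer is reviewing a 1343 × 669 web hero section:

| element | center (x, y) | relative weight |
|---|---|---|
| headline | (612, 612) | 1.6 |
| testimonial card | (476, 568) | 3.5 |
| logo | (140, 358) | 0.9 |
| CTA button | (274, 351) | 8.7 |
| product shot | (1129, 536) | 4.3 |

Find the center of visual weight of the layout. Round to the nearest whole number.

(527, 455)

Weights sum to 1.6 + 3.5 + 0.9 + 8.7 + 4.3 = 19.0.
Σw·x = 1.6·612 + 3.5·476 + 0.9·140 + 8.7·274 + 4.3·1129 = 10009.7, so x̄ = 10009.7/19.0 ≈ 526.83.
Σw·y = 1.6·612 + 3.5·568 + 0.9·358 + 8.7·351 + 4.3·536 = 8647.9, so ȳ = 8647.9/19.0 ≈ 455.15.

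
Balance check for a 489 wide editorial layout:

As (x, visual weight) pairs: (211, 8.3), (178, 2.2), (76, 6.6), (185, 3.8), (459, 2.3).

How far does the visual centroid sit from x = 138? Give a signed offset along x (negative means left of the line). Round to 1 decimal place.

Σw = 8.3 + 2.2 + 6.6 + 3.8 + 2.3 = 23.2.
x-moment: 8.3·211 + 2.2·178 + 6.6·76 + 3.8·185 + 2.3·459 = 4403.2; centroid 4403.2/23.2 ≈ 189.79.
Offset from x = 138: 189.79 − 138 ≈ 51.79.

≈ 51.8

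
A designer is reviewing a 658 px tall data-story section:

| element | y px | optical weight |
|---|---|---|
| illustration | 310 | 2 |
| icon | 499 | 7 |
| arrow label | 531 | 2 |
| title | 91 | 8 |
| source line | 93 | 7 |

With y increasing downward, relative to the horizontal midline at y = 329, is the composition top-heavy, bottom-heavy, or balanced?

Weights sum to 2 + 7 + 2 + 8 + 7 = 26.
y: (2·310 + 7·499 + 2·531 + 8·91 + 7·93) / 26 = 6554 / 26 ≈ 252.08
252.1 lies above (smaller y than) the midline 329, so the layout is top-heavy.

top-heavy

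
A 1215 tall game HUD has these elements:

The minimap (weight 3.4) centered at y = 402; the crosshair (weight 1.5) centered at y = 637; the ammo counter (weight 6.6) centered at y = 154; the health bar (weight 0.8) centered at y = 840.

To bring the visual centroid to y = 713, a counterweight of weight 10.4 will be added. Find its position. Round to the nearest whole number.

New total weight: (3.4 + 1.5 + 6.6 + 0.8) + 10.4 = 22.7.
y: need Σw·y = 22.7·713 = 16185.1. Existing = 3.4·402 + 1.5·637 + 6.6·154 + 0.8·840 = 4010.7. Remainder 12174.4 / 10.4 ≈ 1170.62.

y ≈ 1171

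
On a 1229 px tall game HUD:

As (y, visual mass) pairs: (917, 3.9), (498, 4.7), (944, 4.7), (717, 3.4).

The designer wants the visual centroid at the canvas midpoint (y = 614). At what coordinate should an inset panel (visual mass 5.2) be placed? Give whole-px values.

y ≈ 126

With the inset panel, Σw becomes 3.9 + 4.7 + 4.7 + 3.4 + 5.2 = 21.9.
Along y: (12791.5 + 5.2·y) / 21.9 = 614 (existing moment 3.9·917 + 4.7·498 + 4.7·944 + 3.4·717 = 12791.5) ⇒ y = (13446.6 − 12791.5) / 5.2 ≈ 125.98.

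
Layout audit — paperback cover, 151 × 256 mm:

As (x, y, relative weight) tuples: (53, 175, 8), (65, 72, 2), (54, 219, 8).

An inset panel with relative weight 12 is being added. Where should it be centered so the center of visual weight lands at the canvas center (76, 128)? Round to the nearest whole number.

With the inset panel, Σw becomes 8 + 2 + 8 + 12 = 30.
x: need Σw·x = 30·76 = 2280. Existing = 8·53 + 2·65 + 8·54 = 986. Remainder 1294 / 12 ≈ 107.83.
y: need Σw·y = 30·128 = 3840. Existing = 8·175 + 2·72 + 8·219 = 3296. Remainder 544 / 12 ≈ 45.33.

(108, 45)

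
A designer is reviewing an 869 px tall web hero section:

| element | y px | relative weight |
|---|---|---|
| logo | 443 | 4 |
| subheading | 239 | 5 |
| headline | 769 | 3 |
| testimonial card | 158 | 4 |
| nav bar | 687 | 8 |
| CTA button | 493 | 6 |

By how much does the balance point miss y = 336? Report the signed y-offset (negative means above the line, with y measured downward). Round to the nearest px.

Total weight = 4 + 5 + 3 + 4 + 8 + 6 = 30.
y-moment: 4·443 + 5·239 + 3·769 + 4·158 + 8·687 + 6·493 = 14360; centroid 14360/30 ≈ 478.67.
Difference: 478.67 − 336 ≈ 142.67.

≈ 143 px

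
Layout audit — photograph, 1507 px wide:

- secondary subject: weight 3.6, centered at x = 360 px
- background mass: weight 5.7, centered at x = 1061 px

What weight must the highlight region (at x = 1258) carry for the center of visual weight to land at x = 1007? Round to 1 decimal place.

w ≈ 8.1

Known weights sum to 3.6 + 5.7 = 9.3; their moment is 3.6·360 + 5.7·1061 = 7343.7.
Set Σw·x/Σw = 1007: (7343.7 + 1258w) = 1007·(9.3 + w).
Rearranging, w·(1258 − 1007) = 1007·9.3 − 7343.7 = 2021.4, so w ≈ 2021.4/251 = 8.05.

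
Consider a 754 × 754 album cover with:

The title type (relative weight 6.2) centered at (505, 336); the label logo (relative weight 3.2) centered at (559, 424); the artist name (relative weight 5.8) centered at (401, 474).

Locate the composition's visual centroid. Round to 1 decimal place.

Weights sum to 6.2 + 3.2 + 5.8 = 15.2.
x: (6.2·505 + 3.2·559 + 5.8·401) / 15.2 = 7245.6 / 15.2 ≈ 476.68
y: (6.2·336 + 3.2·424 + 5.8·474) / 15.2 = 6189.2 / 15.2 ≈ 407.18

(476.7, 407.2)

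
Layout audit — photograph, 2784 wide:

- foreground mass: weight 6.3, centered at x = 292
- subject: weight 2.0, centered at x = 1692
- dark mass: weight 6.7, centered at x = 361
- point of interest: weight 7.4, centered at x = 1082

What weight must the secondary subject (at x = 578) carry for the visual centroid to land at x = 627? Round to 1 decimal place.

Existing Σw = 22.4 (6.3 + 2.0 + 6.7 + 7.4); existing moment 6.3·292 + 2.0·1692 + 6.7·361 + 7.4·1082 = 15649.1.
For the centroid to hit 627: (15649.1 + w·578) / (22.4 + w) = 627.
So w = (627·22.4 − 15649.1)/(578 − 627) = -1604.3/-49 ≈ 32.74.

w ≈ 32.7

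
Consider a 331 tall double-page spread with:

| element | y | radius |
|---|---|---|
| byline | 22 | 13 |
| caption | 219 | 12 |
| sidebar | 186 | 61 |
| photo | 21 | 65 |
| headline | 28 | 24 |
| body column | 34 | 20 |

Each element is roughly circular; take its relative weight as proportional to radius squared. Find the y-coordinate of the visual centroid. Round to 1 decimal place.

y ≈ 91.6

r² weights: byline 13² = 169, caption 12² = 144, sidebar 61² = 3721, photo 65² = 4225, headline 24² = 576, body column 20² = 400. Total = 9235.
y: (169·22 + 144·219 + 3721·186 + 4225·21 + 576·28 + 400·34) / 9235 = 845813 / 9235 ≈ 91.59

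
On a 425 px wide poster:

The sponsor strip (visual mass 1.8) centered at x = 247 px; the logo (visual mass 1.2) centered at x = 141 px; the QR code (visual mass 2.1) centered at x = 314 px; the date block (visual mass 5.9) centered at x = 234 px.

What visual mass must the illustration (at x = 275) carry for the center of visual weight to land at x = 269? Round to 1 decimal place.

Existing Σw = 11.0 (1.8 + 1.2 + 2.1 + 5.9); existing moment 1.8·247 + 1.2·141 + 2.1·314 + 5.9·234 = 2653.8.
Balance at x = 269 requires (2653.8 + w·275) / (11.0 + w) = 269.
Rearranging, w·(275 − 269) = 269·11.0 − 2653.8 = 305.2, so w ≈ 305.2/6 = 50.87.

w ≈ 50.9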